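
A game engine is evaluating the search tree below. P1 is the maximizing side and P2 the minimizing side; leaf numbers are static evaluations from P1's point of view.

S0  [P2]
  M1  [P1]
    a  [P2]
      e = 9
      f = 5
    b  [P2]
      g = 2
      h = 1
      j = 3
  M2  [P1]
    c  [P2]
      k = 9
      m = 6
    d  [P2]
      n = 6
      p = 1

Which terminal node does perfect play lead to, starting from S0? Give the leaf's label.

f

a (P2): min(9, 5) = 5
b (P2): min(2, 1, 3) = 1
M1 (P1): max(5, 1) = 5
c (P2): min(9, 6) = 6
d (P2): min(6, 1) = 1
M2 (P1): max(6, 1) = 6
S0 (P2): min(5, 6) = 5
At S0, P2 picks M1 (lowest: 5).
At M1, P1 picks a (highest: 5).
At a, P2 picks f (lowest: 5).
Terminal value 5.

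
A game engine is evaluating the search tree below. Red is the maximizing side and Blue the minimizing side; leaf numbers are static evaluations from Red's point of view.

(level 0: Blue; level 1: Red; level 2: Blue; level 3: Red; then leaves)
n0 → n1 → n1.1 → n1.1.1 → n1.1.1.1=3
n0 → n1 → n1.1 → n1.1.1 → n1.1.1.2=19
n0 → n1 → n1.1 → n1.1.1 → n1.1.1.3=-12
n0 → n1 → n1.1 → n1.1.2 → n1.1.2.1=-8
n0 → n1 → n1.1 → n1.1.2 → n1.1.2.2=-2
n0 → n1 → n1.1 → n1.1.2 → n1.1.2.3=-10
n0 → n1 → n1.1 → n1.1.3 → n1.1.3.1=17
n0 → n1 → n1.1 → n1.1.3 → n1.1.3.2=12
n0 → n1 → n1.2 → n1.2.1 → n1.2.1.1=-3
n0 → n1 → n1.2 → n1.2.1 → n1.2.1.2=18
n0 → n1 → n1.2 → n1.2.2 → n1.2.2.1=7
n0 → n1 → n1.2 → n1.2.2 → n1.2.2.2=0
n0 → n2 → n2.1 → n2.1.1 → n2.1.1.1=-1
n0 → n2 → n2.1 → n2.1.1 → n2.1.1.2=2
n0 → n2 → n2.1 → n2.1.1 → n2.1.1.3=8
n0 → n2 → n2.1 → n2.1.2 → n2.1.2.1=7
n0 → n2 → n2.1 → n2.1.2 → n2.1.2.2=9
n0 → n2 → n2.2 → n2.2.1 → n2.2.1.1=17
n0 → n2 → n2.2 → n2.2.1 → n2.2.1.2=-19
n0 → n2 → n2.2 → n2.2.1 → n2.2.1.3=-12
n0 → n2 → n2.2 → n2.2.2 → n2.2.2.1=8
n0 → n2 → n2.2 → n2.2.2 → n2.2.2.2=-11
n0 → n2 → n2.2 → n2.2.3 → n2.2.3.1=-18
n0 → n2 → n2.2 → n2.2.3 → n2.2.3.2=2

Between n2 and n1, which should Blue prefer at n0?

n1

n2.1.1 (Red): max(-1, 2, 8) = 8
n2.1.2 (Red): max(7, 9) = 9
n2.1 (Blue): min(8, 9) = 8
n2.2.1 (Red): max(17, -19, -12) = 17
n2.2.2 (Red): max(8, -11) = 8
n2.2.3 (Red): max(-18, 2) = 2
n2.2 (Blue): min(17, 8, 2) = 2
n2 (Red): max(8, 2) = 8
n1.1.1 (Red): max(3, 19, -12) = 19
n1.1.2 (Red): max(-8, -2, -10) = -2
n1.1.3 (Red): max(17, 12) = 17
n1.1 (Blue): min(19, -2, 17) = -2
n1.2.1 (Red): max(-3, 18) = 18
n1.2.2 (Red): max(7, 0) = 7
n1.2 (Blue): min(18, 7) = 7
n1 (Red): max(-2, 7) = 7
Blue prefers the lower value; n2=8, n1=7. n1 is better since 7 < 8.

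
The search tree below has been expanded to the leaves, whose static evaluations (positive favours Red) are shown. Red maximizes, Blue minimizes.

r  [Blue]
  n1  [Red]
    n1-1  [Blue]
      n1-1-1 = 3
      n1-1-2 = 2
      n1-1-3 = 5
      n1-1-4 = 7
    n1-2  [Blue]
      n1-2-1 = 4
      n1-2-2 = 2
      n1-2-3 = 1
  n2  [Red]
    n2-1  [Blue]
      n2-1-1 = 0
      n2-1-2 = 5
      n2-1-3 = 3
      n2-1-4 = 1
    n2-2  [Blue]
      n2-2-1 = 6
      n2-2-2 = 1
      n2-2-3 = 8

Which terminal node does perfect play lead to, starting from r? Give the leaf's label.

n2-2-2

n1-1 (Blue): min(3, 2, 5, 7) = 2
n1-2 (Blue): min(4, 2, 1) = 1
n1 (Red): max(2, 1) = 2
n2-1 (Blue): min(0, 5, 3, 1) = 0
n2-2 (Blue): min(6, 1, 8) = 1
n2 (Red): max(0, 1) = 1
r (Blue): min(2, 1) = 1
At r, Blue picks n2 (lowest: 1).
At n2, Red picks n2-2 (highest: 1).
At n2-2, Blue picks n2-2-2 (lowest: 1).
Terminal value 1.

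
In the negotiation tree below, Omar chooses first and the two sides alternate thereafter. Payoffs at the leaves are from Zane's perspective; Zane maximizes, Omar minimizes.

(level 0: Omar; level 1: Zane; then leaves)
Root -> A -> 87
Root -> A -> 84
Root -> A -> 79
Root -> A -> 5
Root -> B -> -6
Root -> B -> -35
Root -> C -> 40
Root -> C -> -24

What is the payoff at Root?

A (Zane): max(87, 84, 79, 5) = 87
B (Zane): max(-6, -35) = -6
C (Zane): max(40, -24) = 40
Root (Omar): min(87, -6, 40) = -6

-6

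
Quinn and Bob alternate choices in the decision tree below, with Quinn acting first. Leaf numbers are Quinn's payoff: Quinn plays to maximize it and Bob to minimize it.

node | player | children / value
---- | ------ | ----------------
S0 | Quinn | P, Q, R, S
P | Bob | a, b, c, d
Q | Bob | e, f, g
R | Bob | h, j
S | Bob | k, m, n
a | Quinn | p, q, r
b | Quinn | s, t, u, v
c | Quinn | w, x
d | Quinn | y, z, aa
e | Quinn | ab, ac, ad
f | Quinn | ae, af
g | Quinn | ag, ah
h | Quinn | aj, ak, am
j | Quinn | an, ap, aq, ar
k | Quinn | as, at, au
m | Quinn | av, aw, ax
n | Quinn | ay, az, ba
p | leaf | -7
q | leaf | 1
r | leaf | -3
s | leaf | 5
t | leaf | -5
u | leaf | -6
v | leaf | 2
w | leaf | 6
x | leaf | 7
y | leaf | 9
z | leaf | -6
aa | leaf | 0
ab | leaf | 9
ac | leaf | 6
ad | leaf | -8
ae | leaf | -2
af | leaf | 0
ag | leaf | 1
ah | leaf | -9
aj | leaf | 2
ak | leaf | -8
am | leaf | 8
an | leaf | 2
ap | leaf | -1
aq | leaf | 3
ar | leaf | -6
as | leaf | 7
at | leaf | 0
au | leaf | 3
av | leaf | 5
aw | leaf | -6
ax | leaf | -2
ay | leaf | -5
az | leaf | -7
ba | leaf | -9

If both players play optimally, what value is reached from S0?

a (Quinn): max(-7, 1, -3) = 1
b (Quinn): max(5, -5, -6, 2) = 5
c (Quinn): max(6, 7) = 7
d (Quinn): max(9, -6, 0) = 9
P (Bob): min(1, 5, 7, 9) = 1
e (Quinn): max(9, 6, -8) = 9
f (Quinn): max(-2, 0) = 0
g (Quinn): max(1, -9) = 1
Q (Bob): min(9, 0, 1) = 0
h (Quinn): max(2, -8, 8) = 8
j (Quinn): max(2, -1, 3, -6) = 3
R (Bob): min(8, 3) = 3
k (Quinn): max(7, 0, 3) = 7
m (Quinn): max(5, -6, -2) = 5
n (Quinn): max(-5, -7, -9) = -5
S (Bob): min(7, 5, -5) = -5
S0 (Quinn): max(1, 0, 3, -5) = 3

3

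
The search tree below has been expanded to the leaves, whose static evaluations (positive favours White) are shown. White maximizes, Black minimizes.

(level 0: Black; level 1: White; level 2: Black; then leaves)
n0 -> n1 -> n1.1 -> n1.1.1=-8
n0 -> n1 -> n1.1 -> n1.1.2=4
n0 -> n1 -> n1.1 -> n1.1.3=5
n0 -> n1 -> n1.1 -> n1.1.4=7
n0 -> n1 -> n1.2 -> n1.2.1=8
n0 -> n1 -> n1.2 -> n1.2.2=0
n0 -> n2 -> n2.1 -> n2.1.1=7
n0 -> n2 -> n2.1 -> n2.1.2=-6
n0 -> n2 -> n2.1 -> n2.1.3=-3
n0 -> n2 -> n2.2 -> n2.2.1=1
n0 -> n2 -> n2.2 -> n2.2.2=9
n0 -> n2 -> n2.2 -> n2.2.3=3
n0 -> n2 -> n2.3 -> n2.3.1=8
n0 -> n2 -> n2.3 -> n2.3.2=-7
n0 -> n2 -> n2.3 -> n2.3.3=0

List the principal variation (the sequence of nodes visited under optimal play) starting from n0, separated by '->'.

n0 -> n1 -> n1.2 -> n1.2.2

n1.1 (Black): min(-8, 4, 5, 7) = -8
n1.2 (Black): min(8, 0) = 0
n1 (White): max(-8, 0) = 0
n2.1 (Black): min(7, -6, -3) = -6
n2.2 (Black): min(1, 9, 3) = 1
n2.3 (Black): min(8, -7, 0) = -7
n2 (White): max(-6, 1, -7) = 1
n0 (Black): min(0, 1) = 0
At n0, Black picks n1 (lowest: 0).
At n1, White picks n1.2 (highest: 0).
At n1.2, Black picks n1.2.2 (lowest: 0).
Terminal value 0.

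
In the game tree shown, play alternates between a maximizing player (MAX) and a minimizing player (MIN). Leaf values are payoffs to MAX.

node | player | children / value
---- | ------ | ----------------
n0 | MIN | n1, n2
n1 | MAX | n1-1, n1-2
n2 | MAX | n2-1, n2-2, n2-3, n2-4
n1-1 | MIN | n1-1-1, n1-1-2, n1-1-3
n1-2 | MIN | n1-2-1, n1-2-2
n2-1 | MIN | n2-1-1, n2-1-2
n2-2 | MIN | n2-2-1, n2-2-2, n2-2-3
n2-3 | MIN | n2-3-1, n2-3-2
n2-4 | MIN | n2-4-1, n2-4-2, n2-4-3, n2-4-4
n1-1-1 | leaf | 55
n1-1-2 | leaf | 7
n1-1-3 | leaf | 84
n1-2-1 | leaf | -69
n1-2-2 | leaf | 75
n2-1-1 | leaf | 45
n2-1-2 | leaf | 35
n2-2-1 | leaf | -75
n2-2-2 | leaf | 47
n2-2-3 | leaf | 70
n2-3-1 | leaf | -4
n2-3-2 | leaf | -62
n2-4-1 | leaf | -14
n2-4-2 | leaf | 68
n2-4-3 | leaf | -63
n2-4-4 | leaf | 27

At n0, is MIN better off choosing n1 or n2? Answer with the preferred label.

n1

n1-1 (MIN): min(55, 7, 84) = 7
n1-2 (MIN): min(-69, 75) = -69
n1 (MAX): max(7, -69) = 7
n2-1 (MIN): min(45, 35) = 35
n2-2 (MIN): min(-75, 47, 70) = -75
n2-3 (MIN): min(-4, -62) = -62
n2-4 (MIN): min(-14, 68, -63, 27) = -63
n2 (MAX): max(35, -75, -62, -63) = 35
MIN prefers the lower value; n1=7, n2=35. n1 is better since 7 < 35.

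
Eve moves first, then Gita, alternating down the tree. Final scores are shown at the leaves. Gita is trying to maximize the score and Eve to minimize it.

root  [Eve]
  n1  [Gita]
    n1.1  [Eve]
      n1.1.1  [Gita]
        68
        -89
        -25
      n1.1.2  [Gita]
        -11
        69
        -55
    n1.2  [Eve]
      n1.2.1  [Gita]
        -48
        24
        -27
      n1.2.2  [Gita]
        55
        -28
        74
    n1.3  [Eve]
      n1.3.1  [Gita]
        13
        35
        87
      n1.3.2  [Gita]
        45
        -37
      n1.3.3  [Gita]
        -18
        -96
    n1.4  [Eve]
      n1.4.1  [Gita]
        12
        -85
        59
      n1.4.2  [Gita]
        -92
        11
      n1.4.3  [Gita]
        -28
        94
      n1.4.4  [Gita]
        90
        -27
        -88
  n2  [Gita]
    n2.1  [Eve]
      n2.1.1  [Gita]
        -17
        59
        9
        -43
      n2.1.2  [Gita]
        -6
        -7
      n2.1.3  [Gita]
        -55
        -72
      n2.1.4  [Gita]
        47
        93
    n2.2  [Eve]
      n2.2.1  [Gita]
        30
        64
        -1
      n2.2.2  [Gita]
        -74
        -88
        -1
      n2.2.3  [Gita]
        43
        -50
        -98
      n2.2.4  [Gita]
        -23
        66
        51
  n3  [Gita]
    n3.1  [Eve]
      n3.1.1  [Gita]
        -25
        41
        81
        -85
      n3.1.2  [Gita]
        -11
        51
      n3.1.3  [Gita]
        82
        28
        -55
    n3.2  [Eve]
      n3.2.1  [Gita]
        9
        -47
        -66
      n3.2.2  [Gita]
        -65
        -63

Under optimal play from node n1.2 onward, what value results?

n1.2.1 (Gita): max(-48, 24, -27) = 24
n1.2.2 (Gita): max(55, -28, 74) = 74
n1.2 (Eve): min(24, 74) = 24

24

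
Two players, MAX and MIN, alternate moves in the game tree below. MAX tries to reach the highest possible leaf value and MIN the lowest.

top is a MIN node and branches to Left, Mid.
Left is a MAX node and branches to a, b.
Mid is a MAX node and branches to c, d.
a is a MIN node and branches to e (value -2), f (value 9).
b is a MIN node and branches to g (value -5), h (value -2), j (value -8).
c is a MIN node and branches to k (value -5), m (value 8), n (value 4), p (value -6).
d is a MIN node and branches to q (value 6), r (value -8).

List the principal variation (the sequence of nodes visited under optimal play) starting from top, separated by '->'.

top -> Mid -> c -> p

a (MIN): min(-2, 9) = -2
b (MIN): min(-5, -2, -8) = -8
Left (MAX): max(-2, -8) = -2
c (MIN): min(-5, 8, 4, -6) = -6
d (MIN): min(6, -8) = -8
Mid (MAX): max(-6, -8) = -6
top (MIN): min(-2, -6) = -6
At top, MIN picks Mid (lowest: -6).
At Mid, MAX picks c (highest: -6).
At c, MIN picks p (lowest: -6).
Terminal value -6.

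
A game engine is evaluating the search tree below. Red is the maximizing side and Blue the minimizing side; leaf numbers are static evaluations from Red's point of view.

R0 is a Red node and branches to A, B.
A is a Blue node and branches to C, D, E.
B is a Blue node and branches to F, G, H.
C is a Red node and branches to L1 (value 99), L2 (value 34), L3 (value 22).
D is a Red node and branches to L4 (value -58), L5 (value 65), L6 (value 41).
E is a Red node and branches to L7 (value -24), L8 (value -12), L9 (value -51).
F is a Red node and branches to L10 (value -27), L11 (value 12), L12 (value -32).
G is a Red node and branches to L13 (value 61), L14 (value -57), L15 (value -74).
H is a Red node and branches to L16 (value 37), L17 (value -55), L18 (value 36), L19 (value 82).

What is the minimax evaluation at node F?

F (Red): max(-27, 12, -32) = 12

12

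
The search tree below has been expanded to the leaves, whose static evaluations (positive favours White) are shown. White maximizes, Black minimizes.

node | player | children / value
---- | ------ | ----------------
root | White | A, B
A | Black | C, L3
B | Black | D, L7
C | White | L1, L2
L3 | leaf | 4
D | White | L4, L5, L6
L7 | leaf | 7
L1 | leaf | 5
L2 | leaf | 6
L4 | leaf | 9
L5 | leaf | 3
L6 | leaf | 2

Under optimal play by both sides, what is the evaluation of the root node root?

C (White): max(5, 6) = 6
A (Black): min(6, 4) = 4
D (White): max(9, 3, 2) = 9
B (Black): min(9, 7) = 7
root (White): max(4, 7) = 7

7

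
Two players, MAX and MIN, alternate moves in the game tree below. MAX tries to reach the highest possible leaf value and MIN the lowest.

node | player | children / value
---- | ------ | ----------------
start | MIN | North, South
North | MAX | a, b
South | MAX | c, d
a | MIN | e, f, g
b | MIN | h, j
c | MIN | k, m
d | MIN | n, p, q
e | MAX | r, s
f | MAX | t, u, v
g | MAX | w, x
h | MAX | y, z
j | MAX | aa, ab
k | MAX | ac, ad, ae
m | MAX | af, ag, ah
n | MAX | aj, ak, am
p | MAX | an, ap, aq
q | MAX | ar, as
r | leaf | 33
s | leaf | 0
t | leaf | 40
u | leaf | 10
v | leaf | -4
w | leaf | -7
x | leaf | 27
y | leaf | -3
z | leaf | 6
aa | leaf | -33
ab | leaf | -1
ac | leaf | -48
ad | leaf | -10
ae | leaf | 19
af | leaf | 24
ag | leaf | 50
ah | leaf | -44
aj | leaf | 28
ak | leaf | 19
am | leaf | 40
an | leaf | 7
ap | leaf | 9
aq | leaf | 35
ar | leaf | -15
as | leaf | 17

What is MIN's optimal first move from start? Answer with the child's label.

South

e (MAX): max(33, 0) = 33
f (MAX): max(40, 10, -4) = 40
g (MAX): max(-7, 27) = 27
a (MIN): min(33, 40, 27) = 27
h (MAX): max(-3, 6) = 6
j (MAX): max(-33, -1) = -1
b (MIN): min(6, -1) = -1
North (MAX): max(27, -1) = 27
k (MAX): max(-48, -10, 19) = 19
m (MAX): max(24, 50, -44) = 50
c (MIN): min(19, 50) = 19
n (MAX): max(28, 19, 40) = 40
p (MAX): max(7, 9, 35) = 35
q (MAX): max(-15, 17) = 17
d (MIN): min(40, 35, 17) = 17
South (MAX): max(19, 17) = 19
start (MIN): min(27, 19) = 19
MIN at start wants the lowest of {North=27, South=19}, so chooses South.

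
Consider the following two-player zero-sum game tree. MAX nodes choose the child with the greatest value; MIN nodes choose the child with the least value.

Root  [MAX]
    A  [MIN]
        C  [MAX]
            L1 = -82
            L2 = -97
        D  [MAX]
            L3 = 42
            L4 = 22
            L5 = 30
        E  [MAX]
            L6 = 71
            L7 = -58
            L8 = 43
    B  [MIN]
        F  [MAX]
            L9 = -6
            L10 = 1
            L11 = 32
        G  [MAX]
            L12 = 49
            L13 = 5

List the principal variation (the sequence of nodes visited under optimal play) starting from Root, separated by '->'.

C (MAX): max(-82, -97) = -82
D (MAX): max(42, 22, 30) = 42
E (MAX): max(71, -58, 43) = 71
A (MIN): min(-82, 42, 71) = -82
F (MAX): max(-6, 1, 32) = 32
G (MAX): max(49, 5) = 49
B (MIN): min(32, 49) = 32
Root (MAX): max(-82, 32) = 32
At Root, MAX picks B (highest: 32).
At B, MIN picks F (lowest: 32).
At F, MAX picks L11 (highest: 32).
Terminal value 32.

Root -> B -> F -> L11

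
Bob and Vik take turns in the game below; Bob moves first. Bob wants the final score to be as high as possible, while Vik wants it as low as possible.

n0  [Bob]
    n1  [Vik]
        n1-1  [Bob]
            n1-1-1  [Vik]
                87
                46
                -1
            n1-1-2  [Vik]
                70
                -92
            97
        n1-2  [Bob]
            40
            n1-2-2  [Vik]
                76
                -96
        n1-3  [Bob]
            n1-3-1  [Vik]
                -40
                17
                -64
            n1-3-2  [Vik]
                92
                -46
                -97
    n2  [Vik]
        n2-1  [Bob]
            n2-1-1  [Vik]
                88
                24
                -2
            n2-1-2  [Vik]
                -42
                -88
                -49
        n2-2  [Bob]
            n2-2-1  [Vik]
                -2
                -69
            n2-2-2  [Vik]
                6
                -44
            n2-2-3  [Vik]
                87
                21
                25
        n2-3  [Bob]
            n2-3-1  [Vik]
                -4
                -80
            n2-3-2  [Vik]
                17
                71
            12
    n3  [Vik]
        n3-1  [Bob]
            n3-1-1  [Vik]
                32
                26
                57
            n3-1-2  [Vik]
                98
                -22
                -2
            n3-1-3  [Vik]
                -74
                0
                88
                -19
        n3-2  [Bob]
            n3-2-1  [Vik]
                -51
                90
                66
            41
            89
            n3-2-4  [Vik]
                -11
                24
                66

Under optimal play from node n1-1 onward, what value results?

n1-1-1 (Vik): min(87, 46, -1) = -1
n1-1-2 (Vik): min(70, -92) = -92
n1-1 (Bob): max(-1, -92, 97) = 97

97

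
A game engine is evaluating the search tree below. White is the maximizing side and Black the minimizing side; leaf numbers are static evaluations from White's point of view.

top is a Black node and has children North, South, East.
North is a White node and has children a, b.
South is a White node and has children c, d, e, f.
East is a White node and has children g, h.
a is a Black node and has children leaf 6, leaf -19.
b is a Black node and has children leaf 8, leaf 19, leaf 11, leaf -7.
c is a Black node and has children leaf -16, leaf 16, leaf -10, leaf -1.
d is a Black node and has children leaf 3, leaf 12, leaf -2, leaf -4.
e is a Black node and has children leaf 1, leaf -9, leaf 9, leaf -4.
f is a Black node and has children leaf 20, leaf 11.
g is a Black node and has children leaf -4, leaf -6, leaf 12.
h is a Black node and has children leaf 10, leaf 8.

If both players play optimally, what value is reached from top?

-7

a (Black): min(6, -19) = -19
b (Black): min(8, 19, 11, -7) = -7
North (White): max(-19, -7) = -7
c (Black): min(-16, 16, -10, -1) = -16
d (Black): min(3, 12, -2, -4) = -4
e (Black): min(1, -9, 9, -4) = -9
f (Black): min(20, 11) = 11
South (White): max(-16, -4, -9, 11) = 11
g (Black): min(-4, -6, 12) = -6
h (Black): min(10, 8) = 8
East (White): max(-6, 8) = 8
top (Black): min(-7, 11, 8) = -7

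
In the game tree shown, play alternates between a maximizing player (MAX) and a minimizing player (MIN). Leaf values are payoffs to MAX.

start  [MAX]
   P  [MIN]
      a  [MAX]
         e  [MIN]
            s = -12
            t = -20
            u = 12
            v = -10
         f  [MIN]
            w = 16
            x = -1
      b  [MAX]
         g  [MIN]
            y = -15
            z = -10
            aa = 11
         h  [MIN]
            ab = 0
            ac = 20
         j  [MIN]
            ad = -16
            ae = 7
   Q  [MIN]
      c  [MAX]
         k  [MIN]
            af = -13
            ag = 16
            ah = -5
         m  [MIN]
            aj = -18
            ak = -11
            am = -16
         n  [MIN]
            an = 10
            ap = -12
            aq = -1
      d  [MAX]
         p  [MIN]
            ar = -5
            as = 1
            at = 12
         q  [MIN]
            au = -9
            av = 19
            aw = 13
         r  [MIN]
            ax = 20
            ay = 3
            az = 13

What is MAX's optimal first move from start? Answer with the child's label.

P

e (MIN): min(-12, -20, 12, -10) = -20
f (MIN): min(16, -1) = -1
a (MAX): max(-20, -1) = -1
g (MIN): min(-15, -10, 11) = -15
h (MIN): min(0, 20) = 0
j (MIN): min(-16, 7) = -16
b (MAX): max(-15, 0, -16) = 0
P (MIN): min(-1, 0) = -1
k (MIN): min(-13, 16, -5) = -13
m (MIN): min(-18, -11, -16) = -18
n (MIN): min(10, -12, -1) = -12
c (MAX): max(-13, -18, -12) = -12
p (MIN): min(-5, 1, 12) = -5
q (MIN): min(-9, 19, 13) = -9
r (MIN): min(20, 3, 13) = 3
d (MAX): max(-5, -9, 3) = 3
Q (MIN): min(-12, 3) = -12
start (MAX): max(-1, -12) = -1
MAX at start wants the highest of {P=-1, Q=-12}, so chooses P.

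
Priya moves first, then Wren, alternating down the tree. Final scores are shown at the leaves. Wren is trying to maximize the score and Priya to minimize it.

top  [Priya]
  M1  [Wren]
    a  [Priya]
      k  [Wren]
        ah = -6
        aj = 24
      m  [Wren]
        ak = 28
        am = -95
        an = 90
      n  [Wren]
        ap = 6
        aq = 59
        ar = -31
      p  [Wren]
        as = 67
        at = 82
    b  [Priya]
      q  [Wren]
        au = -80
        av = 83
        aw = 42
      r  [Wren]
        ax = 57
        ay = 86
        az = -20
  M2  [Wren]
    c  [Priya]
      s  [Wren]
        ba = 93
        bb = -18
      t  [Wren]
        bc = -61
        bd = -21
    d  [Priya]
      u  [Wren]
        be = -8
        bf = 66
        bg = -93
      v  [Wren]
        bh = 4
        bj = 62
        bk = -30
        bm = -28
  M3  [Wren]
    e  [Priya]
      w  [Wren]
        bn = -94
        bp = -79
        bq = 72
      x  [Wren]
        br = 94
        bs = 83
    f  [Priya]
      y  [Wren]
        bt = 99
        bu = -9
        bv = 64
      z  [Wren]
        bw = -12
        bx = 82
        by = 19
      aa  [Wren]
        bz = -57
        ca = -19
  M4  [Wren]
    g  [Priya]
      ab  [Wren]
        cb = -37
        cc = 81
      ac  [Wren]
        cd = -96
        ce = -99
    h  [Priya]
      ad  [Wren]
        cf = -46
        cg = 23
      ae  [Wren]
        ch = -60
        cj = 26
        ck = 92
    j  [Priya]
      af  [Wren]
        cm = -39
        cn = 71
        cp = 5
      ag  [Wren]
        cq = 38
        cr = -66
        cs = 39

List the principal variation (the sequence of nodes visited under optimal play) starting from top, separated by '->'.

top -> M4 -> j -> ag -> cs

k (Wren): max(-6, 24) = 24
m (Wren): max(28, -95, 90) = 90
n (Wren): max(6, 59, -31) = 59
p (Wren): max(67, 82) = 82
a (Priya): min(24, 90, 59, 82) = 24
q (Wren): max(-80, 83, 42) = 83
r (Wren): max(57, 86, -20) = 86
b (Priya): min(83, 86) = 83
M1 (Wren): max(24, 83) = 83
s (Wren): max(93, -18) = 93
t (Wren): max(-61, -21) = -21
c (Priya): min(93, -21) = -21
u (Wren): max(-8, 66, -93) = 66
v (Wren): max(4, 62, -30, -28) = 62
d (Priya): min(66, 62) = 62
M2 (Wren): max(-21, 62) = 62
w (Wren): max(-94, -79, 72) = 72
x (Wren): max(94, 83) = 94
e (Priya): min(72, 94) = 72
y (Wren): max(99, -9, 64) = 99
z (Wren): max(-12, 82, 19) = 82
aa (Wren): max(-57, -19) = -19
f (Priya): min(99, 82, -19) = -19
M3 (Wren): max(72, -19) = 72
ab (Wren): max(-37, 81) = 81
ac (Wren): max(-96, -99) = -96
g (Priya): min(81, -96) = -96
ad (Wren): max(-46, 23) = 23
ae (Wren): max(-60, 26, 92) = 92
h (Priya): min(23, 92) = 23
af (Wren): max(-39, 71, 5) = 71
ag (Wren): max(38, -66, 39) = 39
j (Priya): min(71, 39) = 39
M4 (Wren): max(-96, 23, 39) = 39
top (Priya): min(83, 62, 72, 39) = 39
At top, Priya picks M4 (lowest: 39).
At M4, Wren picks j (highest: 39).
At j, Priya picks ag (lowest: 39).
At ag, Wren picks cs (highest: 39).
Terminal value 39.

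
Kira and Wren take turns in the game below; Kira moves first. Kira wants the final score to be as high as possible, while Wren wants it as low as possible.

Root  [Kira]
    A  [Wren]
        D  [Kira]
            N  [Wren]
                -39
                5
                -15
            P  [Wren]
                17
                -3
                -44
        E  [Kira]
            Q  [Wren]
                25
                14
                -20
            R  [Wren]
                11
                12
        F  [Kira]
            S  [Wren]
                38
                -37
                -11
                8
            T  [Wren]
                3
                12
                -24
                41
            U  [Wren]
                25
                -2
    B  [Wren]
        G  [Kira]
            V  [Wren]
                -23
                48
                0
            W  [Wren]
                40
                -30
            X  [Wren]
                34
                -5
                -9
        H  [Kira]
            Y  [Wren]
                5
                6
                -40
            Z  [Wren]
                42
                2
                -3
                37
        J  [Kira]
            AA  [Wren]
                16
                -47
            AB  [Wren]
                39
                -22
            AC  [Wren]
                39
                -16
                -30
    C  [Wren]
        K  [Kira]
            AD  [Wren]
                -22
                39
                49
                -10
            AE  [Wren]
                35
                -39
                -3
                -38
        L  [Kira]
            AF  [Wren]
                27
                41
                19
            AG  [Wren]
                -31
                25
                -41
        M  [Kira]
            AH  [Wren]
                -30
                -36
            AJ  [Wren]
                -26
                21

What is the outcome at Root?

-22

N (Wren): min(-39, 5, -15) = -39
P (Wren): min(17, -3, -44) = -44
D (Kira): max(-39, -44) = -39
Q (Wren): min(25, 14, -20) = -20
R (Wren): min(11, 12) = 11
E (Kira): max(-20, 11) = 11
S (Wren): min(38, -37, -11, 8) = -37
T (Wren): min(3, 12, -24, 41) = -24
U (Wren): min(25, -2) = -2
F (Kira): max(-37, -24, -2) = -2
A (Wren): min(-39, 11, -2) = -39
V (Wren): min(-23, 48, 0) = -23
W (Wren): min(40, -30) = -30
X (Wren): min(34, -5, -9) = -9
G (Kira): max(-23, -30, -9) = -9
Y (Wren): min(5, 6, -40) = -40
Z (Wren): min(42, 2, -3, 37) = -3
H (Kira): max(-40, -3) = -3
AA (Wren): min(16, -47) = -47
AB (Wren): min(39, -22) = -22
AC (Wren): min(39, -16, -30) = -30
J (Kira): max(-47, -22, -30) = -22
B (Wren): min(-9, -3, -22) = -22
AD (Wren): min(-22, 39, 49, -10) = -22
AE (Wren): min(35, -39, -3, -38) = -39
K (Kira): max(-22, -39) = -22
AF (Wren): min(27, 41, 19) = 19
AG (Wren): min(-31, 25, -41) = -41
L (Kira): max(19, -41) = 19
AH (Wren): min(-30, -36) = -36
AJ (Wren): min(-26, 21) = -26
M (Kira): max(-36, -26) = -26
C (Wren): min(-22, 19, -26) = -26
Root (Kira): max(-39, -22, -26) = -22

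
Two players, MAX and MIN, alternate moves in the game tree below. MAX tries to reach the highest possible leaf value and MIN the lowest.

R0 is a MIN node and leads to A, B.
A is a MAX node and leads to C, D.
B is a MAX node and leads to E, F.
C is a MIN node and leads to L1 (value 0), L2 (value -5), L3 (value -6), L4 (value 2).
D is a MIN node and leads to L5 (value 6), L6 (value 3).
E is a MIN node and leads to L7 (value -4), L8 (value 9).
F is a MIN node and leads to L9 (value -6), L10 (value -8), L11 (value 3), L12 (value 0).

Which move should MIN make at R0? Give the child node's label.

B

C (MIN): min(0, -5, -6, 2) = -6
D (MIN): min(6, 3) = 3
A (MAX): max(-6, 3) = 3
E (MIN): min(-4, 9) = -4
F (MIN): min(-6, -8, 3, 0) = -8
B (MAX): max(-4, -8) = -4
R0 (MIN): min(3, -4) = -4
MIN at R0 wants the lowest of {A=3, B=-4}, so chooses B.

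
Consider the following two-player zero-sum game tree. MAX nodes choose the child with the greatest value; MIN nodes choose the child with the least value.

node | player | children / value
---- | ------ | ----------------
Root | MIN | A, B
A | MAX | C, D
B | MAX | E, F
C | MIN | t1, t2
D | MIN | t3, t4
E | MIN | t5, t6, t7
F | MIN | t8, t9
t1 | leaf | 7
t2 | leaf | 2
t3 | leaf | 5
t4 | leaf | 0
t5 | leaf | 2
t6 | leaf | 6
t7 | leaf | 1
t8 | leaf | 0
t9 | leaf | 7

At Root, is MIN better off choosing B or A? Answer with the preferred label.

B

E (MIN): min(2, 6, 1) = 1
F (MIN): min(0, 7) = 0
B (MAX): max(1, 0) = 1
C (MIN): min(7, 2) = 2
D (MIN): min(5, 0) = 0
A (MAX): max(2, 0) = 2
MIN prefers the lower value; B=1, A=2. B is better since 1 < 2.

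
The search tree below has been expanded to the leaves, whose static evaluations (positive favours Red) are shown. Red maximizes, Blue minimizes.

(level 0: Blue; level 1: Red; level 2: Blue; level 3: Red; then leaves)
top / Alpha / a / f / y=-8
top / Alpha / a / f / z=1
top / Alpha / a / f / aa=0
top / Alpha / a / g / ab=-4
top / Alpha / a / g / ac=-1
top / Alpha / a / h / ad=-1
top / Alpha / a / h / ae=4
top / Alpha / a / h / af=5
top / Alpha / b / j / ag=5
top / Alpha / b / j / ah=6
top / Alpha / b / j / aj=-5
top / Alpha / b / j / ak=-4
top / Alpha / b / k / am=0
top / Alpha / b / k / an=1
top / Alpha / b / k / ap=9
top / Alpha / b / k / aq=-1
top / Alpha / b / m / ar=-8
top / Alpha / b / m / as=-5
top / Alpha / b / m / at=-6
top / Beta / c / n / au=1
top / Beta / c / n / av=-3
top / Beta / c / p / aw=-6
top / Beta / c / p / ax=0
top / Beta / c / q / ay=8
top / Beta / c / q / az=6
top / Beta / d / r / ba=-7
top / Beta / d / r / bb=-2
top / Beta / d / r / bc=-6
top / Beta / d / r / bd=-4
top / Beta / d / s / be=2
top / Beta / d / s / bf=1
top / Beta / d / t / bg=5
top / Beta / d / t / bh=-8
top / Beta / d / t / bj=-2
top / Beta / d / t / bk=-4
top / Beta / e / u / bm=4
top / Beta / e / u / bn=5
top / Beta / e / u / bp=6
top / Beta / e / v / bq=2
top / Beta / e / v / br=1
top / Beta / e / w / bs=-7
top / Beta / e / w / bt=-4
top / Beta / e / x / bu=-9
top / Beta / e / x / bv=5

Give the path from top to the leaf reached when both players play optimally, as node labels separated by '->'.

f (Red): max(-8, 1, 0) = 1
g (Red): max(-4, -1) = -1
h (Red): max(-1, 4, 5) = 5
a (Blue): min(1, -1, 5) = -1
j (Red): max(5, 6, -5, -4) = 6
k (Red): max(0, 1, 9, -1) = 9
m (Red): max(-8, -5, -6) = -5
b (Blue): min(6, 9, -5) = -5
Alpha (Red): max(-1, -5) = -1
n (Red): max(1, -3) = 1
p (Red): max(-6, 0) = 0
q (Red): max(8, 6) = 8
c (Blue): min(1, 0, 8) = 0
r (Red): max(-7, -2, -6, -4) = -2
s (Red): max(2, 1) = 2
t (Red): max(5, -8, -2, -4) = 5
d (Blue): min(-2, 2, 5) = -2
u (Red): max(4, 5, 6) = 6
v (Red): max(2, 1) = 2
w (Red): max(-7, -4) = -4
x (Red): max(-9, 5) = 5
e (Blue): min(6, 2, -4, 5) = -4
Beta (Red): max(0, -2, -4) = 0
top (Blue): min(-1, 0) = -1
At top, Blue picks Alpha (lowest: -1).
At Alpha, Red picks a (highest: -1).
At a, Blue picks g (lowest: -1).
At g, Red picks ac (highest: -1).
Terminal value -1.

top -> Alpha -> a -> g -> ac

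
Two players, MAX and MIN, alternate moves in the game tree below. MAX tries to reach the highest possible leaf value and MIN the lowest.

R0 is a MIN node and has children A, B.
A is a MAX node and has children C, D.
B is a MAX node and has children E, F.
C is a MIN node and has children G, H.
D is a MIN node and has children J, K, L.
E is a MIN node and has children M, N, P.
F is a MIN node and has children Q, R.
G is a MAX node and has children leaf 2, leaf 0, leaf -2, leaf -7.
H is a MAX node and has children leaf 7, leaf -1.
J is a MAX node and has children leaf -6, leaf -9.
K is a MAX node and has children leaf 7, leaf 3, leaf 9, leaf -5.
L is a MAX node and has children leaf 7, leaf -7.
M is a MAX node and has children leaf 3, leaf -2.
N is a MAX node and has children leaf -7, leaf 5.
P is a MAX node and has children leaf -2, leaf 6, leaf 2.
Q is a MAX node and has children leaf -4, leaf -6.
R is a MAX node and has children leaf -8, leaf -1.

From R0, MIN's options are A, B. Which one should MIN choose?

A

G (MAX): max(2, 0, -2, -7) = 2
H (MAX): max(7, -1) = 7
C (MIN): min(2, 7) = 2
J (MAX): max(-6, -9) = -6
K (MAX): max(7, 3, 9, -5) = 9
L (MAX): max(7, -7) = 7
D (MIN): min(-6, 9, 7) = -6
A (MAX): max(2, -6) = 2
M (MAX): max(3, -2) = 3
N (MAX): max(-7, 5) = 5
P (MAX): max(-2, 6, 2) = 6
E (MIN): min(3, 5, 6) = 3
Q (MAX): max(-4, -6) = -4
R (MAX): max(-8, -1) = -1
F (MIN): min(-4, -1) = -4
B (MAX): max(3, -4) = 3
R0 (MIN): min(2, 3) = 2
MIN at R0 wants the lowest of {A=2, B=3}, so chooses A.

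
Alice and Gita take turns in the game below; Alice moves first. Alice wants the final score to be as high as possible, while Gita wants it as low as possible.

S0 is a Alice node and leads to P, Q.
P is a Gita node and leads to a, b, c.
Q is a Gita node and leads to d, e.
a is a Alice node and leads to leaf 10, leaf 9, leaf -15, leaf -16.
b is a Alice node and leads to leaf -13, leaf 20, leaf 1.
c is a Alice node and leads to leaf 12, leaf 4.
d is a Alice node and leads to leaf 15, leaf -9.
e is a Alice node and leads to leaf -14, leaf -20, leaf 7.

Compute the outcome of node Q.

d (Alice): max(15, -9) = 15
e (Alice): max(-14, -20, 7) = 7
Q (Gita): min(15, 7) = 7

7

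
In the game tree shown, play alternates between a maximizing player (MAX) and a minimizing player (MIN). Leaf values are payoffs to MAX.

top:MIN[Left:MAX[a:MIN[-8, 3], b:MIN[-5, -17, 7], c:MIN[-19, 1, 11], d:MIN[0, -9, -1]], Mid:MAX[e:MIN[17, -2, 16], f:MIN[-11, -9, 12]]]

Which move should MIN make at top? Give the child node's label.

a (MIN): min(-8, 3) = -8
b (MIN): min(-5, -17, 7) = -17
c (MIN): min(-19, 1, 11) = -19
d (MIN): min(0, -9, -1) = -9
Left (MAX): max(-8, -17, -19, -9) = -8
e (MIN): min(17, -2, 16) = -2
f (MIN): min(-11, -9, 12) = -11
Mid (MAX): max(-2, -11) = -2
top (MIN): min(-8, -2) = -8
MIN at top wants the lowest of {Left=-8, Mid=-2}, so chooses Left.

Left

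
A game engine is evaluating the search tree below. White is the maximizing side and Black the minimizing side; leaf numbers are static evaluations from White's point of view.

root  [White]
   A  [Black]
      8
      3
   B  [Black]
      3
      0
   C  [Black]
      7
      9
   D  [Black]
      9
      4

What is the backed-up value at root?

7

A (Black): min(8, 3) = 3
B (Black): min(3, 0) = 0
C (Black): min(7, 9) = 7
D (Black): min(9, 4) = 4
root (White): max(3, 0, 7, 4) = 7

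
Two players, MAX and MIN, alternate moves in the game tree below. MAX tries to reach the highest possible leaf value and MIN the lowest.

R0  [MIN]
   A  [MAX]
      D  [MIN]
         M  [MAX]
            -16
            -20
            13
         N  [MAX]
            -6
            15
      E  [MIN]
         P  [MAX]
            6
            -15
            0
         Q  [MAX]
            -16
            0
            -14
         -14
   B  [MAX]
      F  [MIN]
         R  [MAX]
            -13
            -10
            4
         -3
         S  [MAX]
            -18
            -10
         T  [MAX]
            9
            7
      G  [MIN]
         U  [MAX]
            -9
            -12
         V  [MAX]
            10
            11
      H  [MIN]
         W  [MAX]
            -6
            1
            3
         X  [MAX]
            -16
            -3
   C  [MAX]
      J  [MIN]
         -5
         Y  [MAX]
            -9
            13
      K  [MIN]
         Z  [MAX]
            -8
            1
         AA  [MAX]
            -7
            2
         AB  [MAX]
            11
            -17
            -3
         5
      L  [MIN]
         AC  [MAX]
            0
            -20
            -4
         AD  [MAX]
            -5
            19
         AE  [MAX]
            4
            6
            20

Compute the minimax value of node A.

M (MAX): max(-16, -20, 13) = 13
N (MAX): max(-6, 15) = 15
D (MIN): min(13, 15) = 13
P (MAX): max(6, -15, 0) = 6
Q (MAX): max(-16, 0, -14) = 0
E (MIN): min(6, 0, -14) = -14
A (MAX): max(13, -14) = 13

13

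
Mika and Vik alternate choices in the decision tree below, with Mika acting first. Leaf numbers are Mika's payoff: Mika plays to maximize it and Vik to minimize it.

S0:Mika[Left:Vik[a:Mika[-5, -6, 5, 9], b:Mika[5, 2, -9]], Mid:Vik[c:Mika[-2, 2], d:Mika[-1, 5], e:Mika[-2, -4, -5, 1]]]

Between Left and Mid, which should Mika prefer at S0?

Left

a (Mika): max(-5, -6, 5, 9) = 9
b (Mika): max(5, 2, -9) = 5
Left (Vik): min(9, 5) = 5
c (Mika): max(-2, 2) = 2
d (Mika): max(-1, 5) = 5
e (Mika): max(-2, -4, -5, 1) = 1
Mid (Vik): min(2, 5, 1) = 1
Mika prefers the higher value; Left=5, Mid=1. Left is better since 5 > 1.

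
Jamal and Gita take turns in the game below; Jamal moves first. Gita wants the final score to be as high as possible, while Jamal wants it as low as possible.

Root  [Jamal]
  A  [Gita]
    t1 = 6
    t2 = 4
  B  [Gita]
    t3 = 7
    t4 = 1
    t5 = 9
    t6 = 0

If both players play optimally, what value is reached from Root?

6

A (Gita): max(6, 4) = 6
B (Gita): max(7, 1, 9, 0) = 9
Root (Jamal): min(6, 9) = 6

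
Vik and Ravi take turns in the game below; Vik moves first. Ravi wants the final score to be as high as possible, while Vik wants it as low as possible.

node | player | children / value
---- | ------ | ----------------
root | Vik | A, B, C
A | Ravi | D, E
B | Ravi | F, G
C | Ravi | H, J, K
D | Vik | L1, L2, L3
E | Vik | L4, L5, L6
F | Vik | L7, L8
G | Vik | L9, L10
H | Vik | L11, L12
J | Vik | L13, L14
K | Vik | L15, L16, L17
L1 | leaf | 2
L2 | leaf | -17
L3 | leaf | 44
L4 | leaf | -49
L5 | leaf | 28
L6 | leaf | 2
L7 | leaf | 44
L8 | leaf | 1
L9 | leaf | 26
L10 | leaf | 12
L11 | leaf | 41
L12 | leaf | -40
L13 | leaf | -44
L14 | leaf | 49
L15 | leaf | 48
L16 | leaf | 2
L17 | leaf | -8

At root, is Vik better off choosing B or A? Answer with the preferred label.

A

F (Vik): min(44, 1) = 1
G (Vik): min(26, 12) = 12
B (Ravi): max(1, 12) = 12
D (Vik): min(2, -17, 44) = -17
E (Vik): min(-49, 28, 2) = -49
A (Ravi): max(-17, -49) = -17
Vik prefers the lower value; B=12, A=-17. A is better since -17 < 12.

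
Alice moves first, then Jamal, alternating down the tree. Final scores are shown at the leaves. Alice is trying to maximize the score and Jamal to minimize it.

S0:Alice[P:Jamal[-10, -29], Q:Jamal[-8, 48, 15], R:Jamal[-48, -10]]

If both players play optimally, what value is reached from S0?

-8

P (Jamal): min(-10, -29) = -29
Q (Jamal): min(-8, 48, 15) = -8
R (Jamal): min(-48, -10) = -48
S0 (Alice): max(-29, -8, -48) = -8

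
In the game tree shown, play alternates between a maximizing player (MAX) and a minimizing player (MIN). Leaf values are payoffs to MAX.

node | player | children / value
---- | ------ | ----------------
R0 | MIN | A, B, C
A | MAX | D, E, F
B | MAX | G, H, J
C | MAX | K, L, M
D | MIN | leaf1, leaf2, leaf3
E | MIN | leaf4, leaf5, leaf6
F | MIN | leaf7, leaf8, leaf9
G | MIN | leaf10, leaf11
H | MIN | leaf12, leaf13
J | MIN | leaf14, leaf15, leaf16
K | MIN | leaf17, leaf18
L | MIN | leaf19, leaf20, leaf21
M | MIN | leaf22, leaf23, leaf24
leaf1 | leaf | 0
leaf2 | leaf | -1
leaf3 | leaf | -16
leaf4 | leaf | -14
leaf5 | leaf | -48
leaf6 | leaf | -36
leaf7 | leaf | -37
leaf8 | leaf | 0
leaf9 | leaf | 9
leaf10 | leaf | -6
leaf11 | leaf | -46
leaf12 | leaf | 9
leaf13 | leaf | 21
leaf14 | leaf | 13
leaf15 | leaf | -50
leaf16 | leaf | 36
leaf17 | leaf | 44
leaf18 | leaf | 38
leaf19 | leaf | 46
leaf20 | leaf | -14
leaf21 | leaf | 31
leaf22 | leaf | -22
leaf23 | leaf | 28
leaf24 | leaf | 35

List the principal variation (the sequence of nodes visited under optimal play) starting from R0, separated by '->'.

D (MIN): min(0, -1, -16) = -16
E (MIN): min(-14, -48, -36) = -48
F (MIN): min(-37, 0, 9) = -37
A (MAX): max(-16, -48, -37) = -16
G (MIN): min(-6, -46) = -46
H (MIN): min(9, 21) = 9
J (MIN): min(13, -50, 36) = -50
B (MAX): max(-46, 9, -50) = 9
K (MIN): min(44, 38) = 38
L (MIN): min(46, -14, 31) = -14
M (MIN): min(-22, 28, 35) = -22
C (MAX): max(38, -14, -22) = 38
R0 (MIN): min(-16, 9, 38) = -16
At R0, MIN picks A (lowest: -16).
At A, MAX picks D (highest: -16).
At D, MIN picks leaf3 (lowest: -16).
Terminal value -16.

R0 -> A -> D -> leaf3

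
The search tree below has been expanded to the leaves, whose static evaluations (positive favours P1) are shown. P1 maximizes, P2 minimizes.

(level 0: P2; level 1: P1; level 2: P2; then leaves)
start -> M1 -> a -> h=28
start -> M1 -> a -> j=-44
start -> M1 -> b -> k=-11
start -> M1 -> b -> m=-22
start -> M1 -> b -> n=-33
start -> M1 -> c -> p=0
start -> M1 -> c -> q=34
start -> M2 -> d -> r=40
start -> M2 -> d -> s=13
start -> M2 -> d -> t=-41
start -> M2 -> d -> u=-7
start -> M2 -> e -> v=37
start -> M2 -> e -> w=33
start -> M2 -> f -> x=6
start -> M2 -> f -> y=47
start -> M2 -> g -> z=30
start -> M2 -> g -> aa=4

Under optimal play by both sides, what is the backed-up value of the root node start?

a (P2): min(28, -44) = -44
b (P2): min(-11, -22, -33) = -33
c (P2): min(0, 34) = 0
M1 (P1): max(-44, -33, 0) = 0
d (P2): min(40, 13, -41, -7) = -41
e (P2): min(37, 33) = 33
f (P2): min(6, 47) = 6
g (P2): min(30, 4) = 4
M2 (P1): max(-41, 33, 6, 4) = 33
start (P2): min(0, 33) = 0

0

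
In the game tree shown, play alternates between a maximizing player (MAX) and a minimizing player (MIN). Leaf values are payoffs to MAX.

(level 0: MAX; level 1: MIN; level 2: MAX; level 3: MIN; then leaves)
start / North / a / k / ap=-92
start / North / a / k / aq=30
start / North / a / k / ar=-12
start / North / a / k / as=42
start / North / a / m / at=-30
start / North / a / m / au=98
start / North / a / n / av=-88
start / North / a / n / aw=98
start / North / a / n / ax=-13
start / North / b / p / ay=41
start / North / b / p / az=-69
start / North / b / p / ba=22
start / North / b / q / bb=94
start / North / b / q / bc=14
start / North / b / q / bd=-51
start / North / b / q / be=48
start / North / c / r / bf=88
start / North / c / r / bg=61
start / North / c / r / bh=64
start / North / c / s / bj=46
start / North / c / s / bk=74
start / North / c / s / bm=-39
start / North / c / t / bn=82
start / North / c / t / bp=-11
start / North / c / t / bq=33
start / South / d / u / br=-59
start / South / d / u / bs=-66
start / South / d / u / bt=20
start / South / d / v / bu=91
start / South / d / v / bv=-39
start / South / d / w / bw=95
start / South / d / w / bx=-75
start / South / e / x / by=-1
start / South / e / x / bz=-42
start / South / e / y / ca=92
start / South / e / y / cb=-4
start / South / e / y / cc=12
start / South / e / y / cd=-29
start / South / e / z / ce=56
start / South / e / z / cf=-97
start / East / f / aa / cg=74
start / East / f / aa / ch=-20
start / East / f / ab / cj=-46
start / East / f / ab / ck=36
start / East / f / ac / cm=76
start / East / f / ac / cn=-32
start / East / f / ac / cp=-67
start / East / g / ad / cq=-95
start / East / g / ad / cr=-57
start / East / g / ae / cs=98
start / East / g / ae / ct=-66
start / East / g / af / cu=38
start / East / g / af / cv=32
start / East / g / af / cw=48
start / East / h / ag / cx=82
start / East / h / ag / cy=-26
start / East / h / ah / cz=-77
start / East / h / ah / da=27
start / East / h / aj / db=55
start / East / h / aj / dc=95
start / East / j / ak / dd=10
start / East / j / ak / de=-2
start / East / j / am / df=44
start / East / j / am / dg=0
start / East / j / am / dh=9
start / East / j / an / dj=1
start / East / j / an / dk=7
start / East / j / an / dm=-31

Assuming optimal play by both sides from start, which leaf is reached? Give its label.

ch

k (MIN): min(-92, 30, -12, 42) = -92
m (MIN): min(-30, 98) = -30
n (MIN): min(-88, 98, -13) = -88
a (MAX): max(-92, -30, -88) = -30
p (MIN): min(41, -69, 22) = -69
q (MIN): min(94, 14, -51, 48) = -51
b (MAX): max(-69, -51) = -51
r (MIN): min(88, 61, 64) = 61
s (MIN): min(46, 74, -39) = -39
t (MIN): min(82, -11, 33) = -11
c (MAX): max(61, -39, -11) = 61
North (MIN): min(-30, -51, 61) = -51
u (MIN): min(-59, -66, 20) = -66
v (MIN): min(91, -39) = -39
w (MIN): min(95, -75) = -75
d (MAX): max(-66, -39, -75) = -39
x (MIN): min(-1, -42) = -42
y (MIN): min(92, -4, 12, -29) = -29
z (MIN): min(56, -97) = -97
e (MAX): max(-42, -29, -97) = -29
South (MIN): min(-39, -29) = -39
aa (MIN): min(74, -20) = -20
ab (MIN): min(-46, 36) = -46
ac (MIN): min(76, -32, -67) = -67
f (MAX): max(-20, -46, -67) = -20
ad (MIN): min(-95, -57) = -95
ae (MIN): min(98, -66) = -66
af (MIN): min(38, 32, 48) = 32
g (MAX): max(-95, -66, 32) = 32
ag (MIN): min(82, -26) = -26
ah (MIN): min(-77, 27) = -77
aj (MIN): min(55, 95) = 55
h (MAX): max(-26, -77, 55) = 55
ak (MIN): min(10, -2) = -2
am (MIN): min(44, 0, 9) = 0
an (MIN): min(1, 7, -31) = -31
j (MAX): max(-2, 0, -31) = 0
East (MIN): min(-20, 32, 55, 0) = -20
start (MAX): max(-51, -39, -20) = -20
At start, MAX picks East (highest: -20).
At East, MIN picks f (lowest: -20).
At f, MAX picks aa (highest: -20).
At aa, MIN picks ch (lowest: -20).
Terminal value -20.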